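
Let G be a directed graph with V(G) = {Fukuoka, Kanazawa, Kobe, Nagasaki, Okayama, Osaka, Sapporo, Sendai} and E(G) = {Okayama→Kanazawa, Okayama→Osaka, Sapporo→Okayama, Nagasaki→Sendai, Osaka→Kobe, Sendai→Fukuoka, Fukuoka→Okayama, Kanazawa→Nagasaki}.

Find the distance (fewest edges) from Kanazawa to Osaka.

Distance 0: Kanazawa.
Distance 1: Nagasaki.
Distance 2: Sendai.
Distance 3: Fukuoka.
Distance 4: Okayama.
Distance 5: Osaka — contains Osaka.

5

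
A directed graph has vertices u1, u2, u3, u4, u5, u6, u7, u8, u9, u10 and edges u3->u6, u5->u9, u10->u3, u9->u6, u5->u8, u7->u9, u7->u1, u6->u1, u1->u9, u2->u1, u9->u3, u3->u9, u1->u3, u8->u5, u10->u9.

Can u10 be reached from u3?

Explore from u3.
Distance 1: reach u6, u9.
Distance 2: reach u1.
The search from u3 is exhausted; no directed path reaches u10.

No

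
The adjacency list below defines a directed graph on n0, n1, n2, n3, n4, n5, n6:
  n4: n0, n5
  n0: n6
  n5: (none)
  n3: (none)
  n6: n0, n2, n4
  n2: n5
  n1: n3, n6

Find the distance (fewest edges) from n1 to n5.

Distance 0: n1.
Distance 1: n3, n6.
Distance 2: n0, n2, n4.
Distance 3: n5 — contains n5.

3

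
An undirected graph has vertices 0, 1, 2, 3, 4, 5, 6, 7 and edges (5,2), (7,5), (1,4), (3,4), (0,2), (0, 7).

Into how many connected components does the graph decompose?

From 0: component {0, 2, 5, 7}.
From 1: component {1, 3, 4}.
From 6: component {6}.
That's 3 components.

3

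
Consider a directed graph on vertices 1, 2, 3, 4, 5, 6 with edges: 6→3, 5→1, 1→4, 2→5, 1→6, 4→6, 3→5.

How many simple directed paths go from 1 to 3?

2

1→4→6→3
1→6→3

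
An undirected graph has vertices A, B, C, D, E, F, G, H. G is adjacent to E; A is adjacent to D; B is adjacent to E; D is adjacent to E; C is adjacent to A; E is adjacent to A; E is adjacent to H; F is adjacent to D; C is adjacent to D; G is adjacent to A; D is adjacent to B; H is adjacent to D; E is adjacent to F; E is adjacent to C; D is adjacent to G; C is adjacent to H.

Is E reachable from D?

Yes

Explore from D.
Distance 1: reach A, B, C, E, F, G, H.
Found E.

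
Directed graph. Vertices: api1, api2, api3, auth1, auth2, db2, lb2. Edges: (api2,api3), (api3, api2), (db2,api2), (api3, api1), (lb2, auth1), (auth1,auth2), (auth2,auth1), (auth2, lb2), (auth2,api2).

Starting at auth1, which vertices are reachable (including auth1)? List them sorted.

Start at auth1.
Its neighbours: auth2.
Then their neighbours: api2, lb2.
Then next layer: api3.
Then next layer: api1.
Nothing further is reachable.

api1, api2, api3, auth1, auth2, lb2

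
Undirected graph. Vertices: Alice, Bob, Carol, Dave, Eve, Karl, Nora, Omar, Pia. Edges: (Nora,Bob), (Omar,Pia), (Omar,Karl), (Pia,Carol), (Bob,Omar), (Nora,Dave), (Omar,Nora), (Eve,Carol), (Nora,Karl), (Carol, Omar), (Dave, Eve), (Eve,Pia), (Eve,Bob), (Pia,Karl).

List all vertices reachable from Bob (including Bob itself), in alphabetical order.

Bob, Carol, Dave, Eve, Karl, Nora, Omar, Pia

Start at Bob.
Its neighbours: Eve, Nora, Omar.
Then their neighbours: Carol, Dave, Karl, Pia.
Nothing further is reachable.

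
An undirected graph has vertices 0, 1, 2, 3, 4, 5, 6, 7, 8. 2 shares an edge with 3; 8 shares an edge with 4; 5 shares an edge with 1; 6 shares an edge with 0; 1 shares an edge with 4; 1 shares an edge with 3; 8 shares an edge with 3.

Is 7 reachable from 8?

Explore from 8.
Distance 1: reach 3, 4.
Distance 2: reach 1, 2.
Distance 3: reach 5.
The search is exhausted without reaching 7; it lies in a different component.

No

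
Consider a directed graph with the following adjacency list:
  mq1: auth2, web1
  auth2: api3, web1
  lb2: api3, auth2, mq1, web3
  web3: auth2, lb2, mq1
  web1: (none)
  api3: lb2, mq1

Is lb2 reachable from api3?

Yes

Explore from api3.
Distance 1: reach lb2, mq1.
Found lb2.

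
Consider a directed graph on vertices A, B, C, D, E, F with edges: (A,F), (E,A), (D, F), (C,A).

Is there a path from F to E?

F has no outgoing edges, so nothing is reachable from it.

No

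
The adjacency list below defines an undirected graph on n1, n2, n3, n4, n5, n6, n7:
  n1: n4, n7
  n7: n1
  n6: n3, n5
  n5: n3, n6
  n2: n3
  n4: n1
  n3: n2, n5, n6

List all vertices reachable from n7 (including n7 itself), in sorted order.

n1, n4, n7

Start at n7.
Its neighbours: n1.
Then their neighbours: n4.
Nothing further is reachable.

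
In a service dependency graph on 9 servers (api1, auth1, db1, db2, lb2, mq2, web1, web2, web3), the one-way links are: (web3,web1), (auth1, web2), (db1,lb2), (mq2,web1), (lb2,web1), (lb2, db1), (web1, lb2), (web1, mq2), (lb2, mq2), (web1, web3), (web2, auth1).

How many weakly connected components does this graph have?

4

From api1: component {api1}.
From auth1: component {auth1, web2}.
From db1: component {db1, lb2, mq2, web1, web3}.
From db2: component {db2}.
That's 4 components.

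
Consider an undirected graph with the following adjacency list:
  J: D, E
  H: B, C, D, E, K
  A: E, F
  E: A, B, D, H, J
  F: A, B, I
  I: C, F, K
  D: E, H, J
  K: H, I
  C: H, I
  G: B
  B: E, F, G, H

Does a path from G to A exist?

Yes

Explore from G.
Distance 1: reach B.
Distance 2: reach E, F, H.
Distance 3: reach A, C, D, I, J, K.
Found A.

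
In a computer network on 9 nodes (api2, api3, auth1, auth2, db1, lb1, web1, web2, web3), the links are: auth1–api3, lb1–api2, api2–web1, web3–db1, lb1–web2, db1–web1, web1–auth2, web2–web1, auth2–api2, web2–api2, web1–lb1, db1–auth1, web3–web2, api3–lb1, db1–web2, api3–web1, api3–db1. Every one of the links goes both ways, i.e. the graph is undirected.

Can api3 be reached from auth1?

Explore from auth1.
Distance 1: reach api3, db1.
Found api3.

Yes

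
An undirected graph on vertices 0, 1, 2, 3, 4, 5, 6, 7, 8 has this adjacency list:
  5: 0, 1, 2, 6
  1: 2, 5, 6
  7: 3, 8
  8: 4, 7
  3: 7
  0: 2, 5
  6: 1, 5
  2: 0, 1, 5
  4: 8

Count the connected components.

From 0: component {0, 1, 2, 5, 6}.
From 3: component {3, 4, 7, 8}.
That's 2 components.

2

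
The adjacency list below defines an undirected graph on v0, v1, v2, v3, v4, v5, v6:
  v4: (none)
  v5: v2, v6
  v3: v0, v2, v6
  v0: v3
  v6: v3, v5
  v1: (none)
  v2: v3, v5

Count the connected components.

3

From v0: component {v0, v2, v3, v5, v6}.
From v1: component {v1}.
From v4: component {v4}.
That's 3 components.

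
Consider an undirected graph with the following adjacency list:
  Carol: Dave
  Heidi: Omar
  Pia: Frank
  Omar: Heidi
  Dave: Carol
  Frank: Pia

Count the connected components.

3

From Carol: component {Carol, Dave}.
From Frank: component {Frank, Pia}.
From Heidi: component {Heidi, Omar}.
That's 3 components.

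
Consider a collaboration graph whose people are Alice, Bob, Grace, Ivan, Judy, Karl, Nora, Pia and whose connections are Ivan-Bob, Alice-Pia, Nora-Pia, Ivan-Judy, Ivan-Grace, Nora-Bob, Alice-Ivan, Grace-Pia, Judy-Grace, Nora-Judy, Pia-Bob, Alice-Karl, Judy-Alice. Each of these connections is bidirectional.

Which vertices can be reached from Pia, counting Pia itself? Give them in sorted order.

Start at Pia.
Its neighbours: Alice, Bob, Grace, Nora.
Then their neighbours: Ivan, Judy, Karl.
Every vertex is now reached.

Alice, Bob, Grace, Ivan, Judy, Karl, Nora, Pia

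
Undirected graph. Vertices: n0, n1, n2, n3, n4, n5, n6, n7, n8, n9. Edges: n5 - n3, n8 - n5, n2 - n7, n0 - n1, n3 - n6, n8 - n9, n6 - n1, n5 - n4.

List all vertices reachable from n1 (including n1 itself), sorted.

Start at n1.
Its neighbours: n0, n6.
Then their neighbours: n3.
Then next layer: n5.
Then next layer: n4, n8.
Then next layer: n9.
Nothing further is reachable.

n0, n1, n3, n4, n5, n6, n8, n9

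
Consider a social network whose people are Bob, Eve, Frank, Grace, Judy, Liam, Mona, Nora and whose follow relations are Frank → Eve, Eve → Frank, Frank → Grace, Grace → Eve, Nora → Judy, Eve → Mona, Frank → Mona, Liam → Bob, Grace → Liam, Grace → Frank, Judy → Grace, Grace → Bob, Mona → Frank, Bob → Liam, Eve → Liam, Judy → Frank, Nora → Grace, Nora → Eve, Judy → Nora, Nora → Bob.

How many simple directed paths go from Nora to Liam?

Nora→Bob→Liam
Nora→Eve→Frank→Grace→Bob→Liam
Nora→Eve→Frank→Grace→Liam
Nora→Eve→Liam
Nora→Eve→Mona→Frank→Grace→Bob→Liam
Nora→Eve→Mona→Frank→Grace→Liam
Nora→Grace→Bob→Liam
Nora→Grace→Eve→Liam
... and 10 more.

18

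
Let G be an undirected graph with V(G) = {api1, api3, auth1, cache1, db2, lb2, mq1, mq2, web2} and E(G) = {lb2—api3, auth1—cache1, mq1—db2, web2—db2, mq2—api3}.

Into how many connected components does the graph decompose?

From api1: component {api1}.
From api3: component {api3, lb2, mq2}.
From auth1: component {auth1, cache1}.
From db2: component {db2, mq1, web2}.
That's 4 components.

4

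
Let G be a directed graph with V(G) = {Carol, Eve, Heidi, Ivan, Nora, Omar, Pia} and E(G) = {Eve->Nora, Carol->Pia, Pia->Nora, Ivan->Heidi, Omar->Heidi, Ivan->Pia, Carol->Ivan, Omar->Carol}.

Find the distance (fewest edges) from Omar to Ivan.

Distance 0: Omar.
Distance 1: Carol, Heidi.
Distance 2: Ivan, Pia — contains Ivan.

2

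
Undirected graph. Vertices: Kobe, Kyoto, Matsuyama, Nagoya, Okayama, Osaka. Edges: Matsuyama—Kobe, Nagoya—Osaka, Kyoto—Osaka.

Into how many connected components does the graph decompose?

From Kobe: component {Kobe, Matsuyama}.
From Kyoto: component {Kyoto, Nagoya, Osaka}.
From Okayama: component {Okayama}.
That's 3 components.

3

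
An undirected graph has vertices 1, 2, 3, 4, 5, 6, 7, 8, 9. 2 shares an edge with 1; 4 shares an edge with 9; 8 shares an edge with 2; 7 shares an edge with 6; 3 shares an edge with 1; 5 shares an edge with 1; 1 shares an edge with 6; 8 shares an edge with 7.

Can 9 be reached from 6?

Explore from 6.
Distance 1: reach 1, 7.
Distance 2: reach 2, 3, 5, 8.
The search is exhausted without reaching 9; it lies in a different component.

No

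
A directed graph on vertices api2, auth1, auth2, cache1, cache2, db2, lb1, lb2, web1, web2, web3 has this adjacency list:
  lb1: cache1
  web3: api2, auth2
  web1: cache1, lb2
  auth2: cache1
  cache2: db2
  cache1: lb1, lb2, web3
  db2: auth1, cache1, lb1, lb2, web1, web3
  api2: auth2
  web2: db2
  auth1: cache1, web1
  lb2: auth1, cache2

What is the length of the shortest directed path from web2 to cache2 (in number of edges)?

Distance 0: web2.
Distance 1: db2.
Distance 2: auth1, cache1, lb1, lb2, web1, web3.
Distance 3: api2, auth2, cache2 — contains cache2.

3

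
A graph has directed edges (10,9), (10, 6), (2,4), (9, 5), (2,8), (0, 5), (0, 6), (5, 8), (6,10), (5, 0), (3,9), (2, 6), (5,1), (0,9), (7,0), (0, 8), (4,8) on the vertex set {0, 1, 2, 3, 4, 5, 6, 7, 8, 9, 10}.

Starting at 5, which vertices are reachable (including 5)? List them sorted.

Start at 5.
Its neighbours: 0, 1, 8.
Then their neighbours: 6, 9.
Then next layer: 10.
Nothing further is reachable.

0, 1, 5, 6, 8, 9, 10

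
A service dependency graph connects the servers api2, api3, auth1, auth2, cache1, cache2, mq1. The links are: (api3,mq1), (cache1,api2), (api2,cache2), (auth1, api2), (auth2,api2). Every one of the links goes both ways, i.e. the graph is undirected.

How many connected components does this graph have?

From api2: component {api2, auth1, auth2, cache1, cache2}.
From api3: component {api3, mq1}.
That's 2 components.

2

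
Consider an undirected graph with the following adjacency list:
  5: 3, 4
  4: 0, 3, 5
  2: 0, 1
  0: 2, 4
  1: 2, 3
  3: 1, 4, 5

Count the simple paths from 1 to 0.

1–2–0
1–3–4–0
1–3–5–4–0

3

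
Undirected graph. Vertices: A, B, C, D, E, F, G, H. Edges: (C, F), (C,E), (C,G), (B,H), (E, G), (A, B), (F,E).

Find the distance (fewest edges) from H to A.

Distance 0: H.
Distance 1: B.
Distance 2: A — contains A.

2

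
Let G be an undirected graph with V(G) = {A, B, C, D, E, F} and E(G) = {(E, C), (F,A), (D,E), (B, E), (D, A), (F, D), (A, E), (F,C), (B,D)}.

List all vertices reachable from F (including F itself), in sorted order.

A, B, C, D, E, F

Start at F.
Its neighbours: A, C, D.
Then their neighbours: B, E.
Every vertex is now reached.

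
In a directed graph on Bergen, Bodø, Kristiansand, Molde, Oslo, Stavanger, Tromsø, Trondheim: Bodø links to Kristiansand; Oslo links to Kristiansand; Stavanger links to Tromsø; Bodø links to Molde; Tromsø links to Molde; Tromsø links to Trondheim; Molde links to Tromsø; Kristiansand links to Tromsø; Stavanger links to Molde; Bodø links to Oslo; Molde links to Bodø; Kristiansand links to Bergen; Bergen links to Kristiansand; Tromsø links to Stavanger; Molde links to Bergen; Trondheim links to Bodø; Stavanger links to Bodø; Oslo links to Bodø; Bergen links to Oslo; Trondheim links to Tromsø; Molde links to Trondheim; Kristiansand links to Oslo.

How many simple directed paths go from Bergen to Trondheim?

15

Bergen→Kristiansand→Oslo→Bodø→Molde→Tromsø→Trondheim
Bergen→Kristiansand→Oslo→Bodø→Molde→Trondheim
Bergen→Kristiansand→Tromsø→Molde→Trondheim
Bergen→Kristiansand→Tromsø→Stavanger→Bodø→Molde→Trondheim
Bergen→Kristiansand→Tromsø→Stavanger→Molde→Trondheim
Bergen→Kristiansand→Tromsø→Trondheim
Bergen→Oslo→Bodø→Kristiansand→Tromsø→Molde→Trondheim
Bergen→Oslo→Bodø→Kristiansand→Tromsø→Stavanger→Molde→Trondheim
Bergen→Oslo→Bodø→Kristiansand→Tromsø→Trondheim
Bergen→Oslo→Bodø→Molde→Tromsø→Trondheim
Bergen→Oslo→Bodø→Molde→Trondheim
Bergen→Oslo→Kristiansand→Tromsø→Molde→Trondheim
Bergen→Oslo→Kristiansand→Tromsø→Stavanger→Bodø→Molde→Trondheim
Bergen→Oslo→Kristiansand→Tromsø→Stavanger→Molde→Trondheim
Bergen→Oslo→Kristiansand→Tromsø→Trondheim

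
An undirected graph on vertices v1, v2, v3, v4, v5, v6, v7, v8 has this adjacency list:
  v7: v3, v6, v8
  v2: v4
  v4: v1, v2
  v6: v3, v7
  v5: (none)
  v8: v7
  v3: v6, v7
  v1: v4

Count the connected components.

From v1: component {v1, v2, v4}.
From v3: component {v3, v6, v7, v8}.
From v5: component {v5}.
That's 3 components.

3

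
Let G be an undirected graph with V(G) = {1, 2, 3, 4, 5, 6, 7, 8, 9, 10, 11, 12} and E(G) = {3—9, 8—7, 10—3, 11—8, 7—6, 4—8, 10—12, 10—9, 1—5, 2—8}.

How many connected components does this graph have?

3

From 1: component {1, 5}.
From 2: component {2, 4, 6, 7, 8, 11}.
From 3: component {3, 9, 10, 12}.
That's 3 components.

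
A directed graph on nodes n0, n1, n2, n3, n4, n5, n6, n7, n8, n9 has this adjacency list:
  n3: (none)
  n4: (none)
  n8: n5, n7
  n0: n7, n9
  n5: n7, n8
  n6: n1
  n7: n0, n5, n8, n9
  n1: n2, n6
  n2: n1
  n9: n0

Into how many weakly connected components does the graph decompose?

4

From n0: component {n0, n5, n7, n8, n9}.
From n1: component {n1, n2, n6}.
From n3: component {n3}.
From n4: component {n4}.
That's 4 components.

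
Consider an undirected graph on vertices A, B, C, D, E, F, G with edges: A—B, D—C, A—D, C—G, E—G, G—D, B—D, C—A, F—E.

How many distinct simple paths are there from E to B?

E–G–C–A–B
E–G–C–A–D–B
E–G–C–D–A–B
E–G–C–D–B
E–G–D–A–B
E–G–D–B
E–G–D–C–A–B

7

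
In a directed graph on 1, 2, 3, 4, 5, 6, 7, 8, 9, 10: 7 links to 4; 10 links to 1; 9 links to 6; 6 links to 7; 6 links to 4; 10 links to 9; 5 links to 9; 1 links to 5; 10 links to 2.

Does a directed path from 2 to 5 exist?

2 has no outgoing edges, so nothing is reachable from it.

No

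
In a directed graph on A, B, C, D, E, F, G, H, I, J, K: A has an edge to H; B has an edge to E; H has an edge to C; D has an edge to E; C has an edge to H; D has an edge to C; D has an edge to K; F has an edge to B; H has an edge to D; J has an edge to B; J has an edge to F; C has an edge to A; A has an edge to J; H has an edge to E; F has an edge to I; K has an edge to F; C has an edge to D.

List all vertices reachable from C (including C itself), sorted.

Start at C.
Its neighbours: A, D, H.
Then their neighbours: E, J, K.
Then next layer: B, F.
Then next layer: I.
Nothing further is reachable.

A, B, C, D, E, F, H, I, J, K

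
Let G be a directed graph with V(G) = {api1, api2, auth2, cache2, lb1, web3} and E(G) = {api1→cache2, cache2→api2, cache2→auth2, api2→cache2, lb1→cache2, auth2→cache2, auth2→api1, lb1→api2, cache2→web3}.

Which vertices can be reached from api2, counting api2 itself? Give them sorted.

Start at api2.
Its neighbours: cache2.
Then their neighbours: auth2, web3.
Then next layer: api1.
Nothing further is reachable.

api1, api2, auth2, cache2, web3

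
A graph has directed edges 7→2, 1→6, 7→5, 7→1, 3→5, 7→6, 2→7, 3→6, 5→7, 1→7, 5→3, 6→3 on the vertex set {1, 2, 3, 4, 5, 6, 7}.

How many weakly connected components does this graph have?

From 1: component {1, 2, 3, 5, 6, 7}.
From 4: component {4}.
That's 2 components.

2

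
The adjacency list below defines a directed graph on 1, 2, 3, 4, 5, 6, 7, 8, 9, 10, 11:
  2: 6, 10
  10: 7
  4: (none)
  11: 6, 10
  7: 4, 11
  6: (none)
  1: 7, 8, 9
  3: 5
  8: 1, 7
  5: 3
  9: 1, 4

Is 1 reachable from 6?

No

6 has no outgoing edges, so nothing is reachable from it.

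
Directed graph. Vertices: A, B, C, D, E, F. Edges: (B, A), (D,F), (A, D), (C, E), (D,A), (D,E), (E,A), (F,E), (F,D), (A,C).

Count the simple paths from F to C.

F→D→A→C
F→D→E→A→C
F→E→A→C

3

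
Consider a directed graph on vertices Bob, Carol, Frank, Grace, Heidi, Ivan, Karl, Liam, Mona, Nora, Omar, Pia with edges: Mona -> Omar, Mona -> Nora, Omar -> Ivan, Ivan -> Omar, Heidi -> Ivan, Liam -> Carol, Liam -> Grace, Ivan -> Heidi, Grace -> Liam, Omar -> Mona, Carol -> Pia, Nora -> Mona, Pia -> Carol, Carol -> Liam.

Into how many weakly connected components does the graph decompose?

5

From Bob: component {Bob}.
From Carol: component {Carol, Grace, Liam, Pia}.
From Frank: component {Frank}.
From Heidi: component {Heidi, Ivan, Mona, Nora, Omar}.
From Karl: component {Karl}.
That's 5 components.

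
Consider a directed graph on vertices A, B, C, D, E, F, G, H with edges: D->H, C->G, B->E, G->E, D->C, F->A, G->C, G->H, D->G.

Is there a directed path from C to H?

Explore from C.
Distance 1: reach G.
Distance 2: reach E, H.
Found H.

Yes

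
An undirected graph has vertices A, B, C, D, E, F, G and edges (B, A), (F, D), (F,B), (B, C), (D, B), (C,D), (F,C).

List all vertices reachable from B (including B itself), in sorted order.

A, B, C, D, F

Start at B.
Its neighbours: A, C, D, F.
Nothing further is reachable.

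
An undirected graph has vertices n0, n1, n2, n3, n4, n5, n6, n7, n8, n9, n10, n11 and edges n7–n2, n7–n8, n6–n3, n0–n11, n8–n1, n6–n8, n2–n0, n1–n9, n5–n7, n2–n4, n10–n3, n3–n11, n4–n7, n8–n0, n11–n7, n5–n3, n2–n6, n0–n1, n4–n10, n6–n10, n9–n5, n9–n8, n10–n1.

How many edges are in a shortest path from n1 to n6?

Distance 0: n1.
Distance 1: n0, n8, n9, n10.
Distance 2: n2, n3, n4, n5, n6, n7, n11 — contains n6.

2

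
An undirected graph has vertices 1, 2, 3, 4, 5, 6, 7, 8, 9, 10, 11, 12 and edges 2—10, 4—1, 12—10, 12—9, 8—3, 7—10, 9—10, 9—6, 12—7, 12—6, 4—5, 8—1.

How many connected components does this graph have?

3

From 1: component {1, 3, 4, 5, 8}.
From 2: component {2, 6, 7, 9, 10, 12}.
From 11: component {11}.
That's 3 components.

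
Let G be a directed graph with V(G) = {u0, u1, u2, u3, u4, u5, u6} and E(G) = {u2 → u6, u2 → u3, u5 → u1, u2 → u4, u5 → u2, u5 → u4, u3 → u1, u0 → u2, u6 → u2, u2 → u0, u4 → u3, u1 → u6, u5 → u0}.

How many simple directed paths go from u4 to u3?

u4→u3

1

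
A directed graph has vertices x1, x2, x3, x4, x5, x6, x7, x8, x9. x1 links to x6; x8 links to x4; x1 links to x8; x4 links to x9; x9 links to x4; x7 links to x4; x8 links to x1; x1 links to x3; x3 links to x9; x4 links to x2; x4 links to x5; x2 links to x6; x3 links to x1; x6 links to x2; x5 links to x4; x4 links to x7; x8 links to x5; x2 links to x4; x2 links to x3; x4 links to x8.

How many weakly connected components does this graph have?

From x1: component {x1, x2, x3, x4, x5, x6, x7, x8, x9}.
That's 1 component.

1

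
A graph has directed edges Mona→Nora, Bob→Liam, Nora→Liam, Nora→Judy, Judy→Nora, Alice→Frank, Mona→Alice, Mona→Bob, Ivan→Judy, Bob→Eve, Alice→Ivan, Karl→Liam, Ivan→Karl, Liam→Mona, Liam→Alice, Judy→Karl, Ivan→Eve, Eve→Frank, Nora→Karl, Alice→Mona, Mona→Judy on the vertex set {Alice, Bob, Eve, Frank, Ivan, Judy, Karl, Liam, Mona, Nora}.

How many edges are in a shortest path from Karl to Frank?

3

Distance 0: Karl.
Distance 1: Liam.
Distance 2: Alice, Mona.
Distance 3: Bob, Frank, Ivan, Judy, Nora — contains Frank.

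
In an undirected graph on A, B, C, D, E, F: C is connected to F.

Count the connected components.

From A: component {A}.
From B: component {B}.
From C: component {C, F}.
From D: component {D}.
From E: component {E}.
That's 5 components.

5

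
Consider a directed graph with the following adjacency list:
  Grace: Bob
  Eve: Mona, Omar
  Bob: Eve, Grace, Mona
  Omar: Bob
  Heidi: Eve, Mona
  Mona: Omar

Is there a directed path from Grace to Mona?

Yes

Explore from Grace.
Distance 1: reach Bob.
Distance 2: reach Eve, Mona.
Found Mona.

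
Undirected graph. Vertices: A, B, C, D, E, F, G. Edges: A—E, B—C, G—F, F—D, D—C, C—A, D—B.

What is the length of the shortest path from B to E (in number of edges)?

3

Distance 0: B.
Distance 1: C, D.
Distance 2: A, F.
Distance 3: E, G — contains E.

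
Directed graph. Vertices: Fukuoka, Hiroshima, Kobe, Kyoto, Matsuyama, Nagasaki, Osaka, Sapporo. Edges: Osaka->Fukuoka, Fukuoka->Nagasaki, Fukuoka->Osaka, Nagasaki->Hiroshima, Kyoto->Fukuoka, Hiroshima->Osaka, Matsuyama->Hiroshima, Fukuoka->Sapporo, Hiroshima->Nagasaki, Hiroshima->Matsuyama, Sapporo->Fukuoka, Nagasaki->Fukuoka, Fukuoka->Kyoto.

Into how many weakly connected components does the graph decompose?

From Fukuoka: component {Fukuoka, Hiroshima, Kyoto, Matsuyama, Nagasaki, Osaka, Sapporo}.
From Kobe: component {Kobe}.
That's 2 components.

2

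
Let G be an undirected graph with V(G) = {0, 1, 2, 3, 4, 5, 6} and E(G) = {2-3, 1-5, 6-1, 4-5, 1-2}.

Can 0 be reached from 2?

No

Explore from 2.
Distance 1: reach 1, 3.
Distance 2: reach 5, 6.
Distance 3: reach 4.
The search is exhausted without reaching 0; it lies in a different component.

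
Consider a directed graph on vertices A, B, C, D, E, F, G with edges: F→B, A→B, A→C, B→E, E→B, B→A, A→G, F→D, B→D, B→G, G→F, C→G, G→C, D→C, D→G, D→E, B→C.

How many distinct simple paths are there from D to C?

D→C
D→E→B→A→C
D→E→B→A→G→C
D→E→B→C
D→E→B→G→C
D→G→C
D→G→F→B→A→C
D→G→F→B→C

8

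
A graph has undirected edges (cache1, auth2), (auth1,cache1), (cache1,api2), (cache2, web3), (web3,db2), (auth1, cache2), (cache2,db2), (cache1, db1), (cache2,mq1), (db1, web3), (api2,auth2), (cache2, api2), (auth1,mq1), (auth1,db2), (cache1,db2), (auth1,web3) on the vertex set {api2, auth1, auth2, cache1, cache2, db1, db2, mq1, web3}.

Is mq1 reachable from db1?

Explore from db1.
Distance 1: reach cache1, web3.
Distance 2: reach api2, auth1, auth2, cache2, db2.
Distance 3: reach mq1.
Found mq1.

Yes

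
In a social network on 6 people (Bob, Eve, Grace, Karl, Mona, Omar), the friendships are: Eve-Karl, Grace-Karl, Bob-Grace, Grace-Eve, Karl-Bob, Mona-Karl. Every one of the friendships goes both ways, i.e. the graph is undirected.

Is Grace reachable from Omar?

No

Omar has no edges, so nothing is reachable from it.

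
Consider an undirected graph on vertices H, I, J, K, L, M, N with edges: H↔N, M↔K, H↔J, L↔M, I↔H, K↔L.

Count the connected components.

2

From H: component {H, I, J, N}.
From K: component {K, L, M}.
That's 2 components.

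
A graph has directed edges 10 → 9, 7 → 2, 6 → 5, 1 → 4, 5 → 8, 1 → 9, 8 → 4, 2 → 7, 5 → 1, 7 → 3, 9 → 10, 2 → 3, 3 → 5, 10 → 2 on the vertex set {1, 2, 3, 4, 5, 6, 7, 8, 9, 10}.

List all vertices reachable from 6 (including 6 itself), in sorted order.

Start at 6.
Its neighbours: 5.
Then their neighbours: 1, 8.
Then next layer: 4, 9.
Then next layer: 10.
Then next layer: 2.
Then next layer: 3, 7.
Every vertex is now reached.

1, 2, 3, 4, 5, 6, 7, 8, 9, 10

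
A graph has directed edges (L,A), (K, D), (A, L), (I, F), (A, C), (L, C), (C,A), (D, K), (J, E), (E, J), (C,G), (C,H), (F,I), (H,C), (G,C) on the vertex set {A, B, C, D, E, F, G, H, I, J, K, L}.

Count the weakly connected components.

From A: component {A, C, G, H, L}.
From B: component {B}.
From D: component {D, K}.
From E: component {E, J}.
From F: component {F, I}.
That's 5 components.

5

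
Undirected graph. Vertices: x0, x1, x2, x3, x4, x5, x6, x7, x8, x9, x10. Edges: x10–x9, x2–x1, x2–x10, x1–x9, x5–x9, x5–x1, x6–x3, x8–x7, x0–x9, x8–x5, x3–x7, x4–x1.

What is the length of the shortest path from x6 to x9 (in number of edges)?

Distance 0: x6.
Distance 1: x3.
Distance 2: x7.
Distance 3: x8.
Distance 4: x5.
Distance 5: x1, x9 — contains x9.

5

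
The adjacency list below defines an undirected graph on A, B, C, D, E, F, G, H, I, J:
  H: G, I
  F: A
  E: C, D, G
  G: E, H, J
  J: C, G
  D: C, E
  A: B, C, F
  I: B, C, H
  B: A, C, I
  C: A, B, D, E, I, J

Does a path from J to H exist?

Yes

Explore from J.
Distance 1: reach C, G.
Distance 2: reach A, B, D, E, H, I.
Found H.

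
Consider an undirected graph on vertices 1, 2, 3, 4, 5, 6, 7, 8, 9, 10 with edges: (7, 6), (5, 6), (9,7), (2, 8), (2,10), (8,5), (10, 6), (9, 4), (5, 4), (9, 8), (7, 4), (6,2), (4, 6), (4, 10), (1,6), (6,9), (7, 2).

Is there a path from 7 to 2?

Explore from 7.
Distance 1: reach 2, 4, 6, 9.
Found 2.

Yes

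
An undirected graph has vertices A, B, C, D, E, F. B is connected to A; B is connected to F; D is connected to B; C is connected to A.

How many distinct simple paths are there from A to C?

A–C

1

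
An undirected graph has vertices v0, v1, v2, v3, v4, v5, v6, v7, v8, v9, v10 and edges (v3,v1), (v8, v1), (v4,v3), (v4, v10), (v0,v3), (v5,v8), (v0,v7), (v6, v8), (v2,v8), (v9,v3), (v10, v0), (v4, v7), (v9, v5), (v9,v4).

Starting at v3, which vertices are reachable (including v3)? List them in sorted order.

v0, v1, v2, v3, v4, v5, v6, v7, v8, v9, v10

Start at v3.
Its neighbours: v0, v1, v4, v9.
Then their neighbours: v5, v7, v8, v10.
Then next layer: v2, v6.
Every vertex is now reached.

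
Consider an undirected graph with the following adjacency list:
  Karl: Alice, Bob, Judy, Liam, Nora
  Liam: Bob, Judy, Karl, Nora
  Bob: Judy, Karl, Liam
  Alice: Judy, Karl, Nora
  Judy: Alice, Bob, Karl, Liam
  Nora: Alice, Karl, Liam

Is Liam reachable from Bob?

Explore from Bob.
Distance 1: reach Judy, Karl, Liam.
Found Liam.

Yes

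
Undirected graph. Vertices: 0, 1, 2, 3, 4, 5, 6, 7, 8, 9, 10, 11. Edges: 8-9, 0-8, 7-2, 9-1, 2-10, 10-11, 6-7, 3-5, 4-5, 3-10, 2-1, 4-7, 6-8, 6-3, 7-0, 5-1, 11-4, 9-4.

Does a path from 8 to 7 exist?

Explore from 8.
Distance 1: reach 0, 6, 9.
Distance 2: reach 1, 3, 4, 7.
Found 7.

Yes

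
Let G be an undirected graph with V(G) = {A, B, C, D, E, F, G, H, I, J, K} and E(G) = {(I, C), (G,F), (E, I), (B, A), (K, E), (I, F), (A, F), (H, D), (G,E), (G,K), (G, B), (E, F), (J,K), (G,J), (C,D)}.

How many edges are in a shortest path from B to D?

5

Distance 0: B.
Distance 1: A, G.
Distance 2: E, F, J, K.
Distance 3: I.
Distance 4: C.
Distance 5: D — contains D.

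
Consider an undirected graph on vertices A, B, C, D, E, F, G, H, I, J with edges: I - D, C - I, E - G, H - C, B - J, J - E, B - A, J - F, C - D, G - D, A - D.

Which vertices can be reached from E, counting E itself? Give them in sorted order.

A, B, C, D, E, F, G, H, I, J

Start at E.
Its neighbours: G, J.
Then their neighbours: B, D, F.
Then next layer: A, C, I.
Then next layer: H.
Every vertex is now reached.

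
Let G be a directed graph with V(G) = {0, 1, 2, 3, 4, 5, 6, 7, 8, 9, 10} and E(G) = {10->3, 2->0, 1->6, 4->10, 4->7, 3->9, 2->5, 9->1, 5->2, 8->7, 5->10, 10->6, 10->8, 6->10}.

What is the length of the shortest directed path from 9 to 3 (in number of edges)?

4

Distance 0: 9.
Distance 1: 1.
Distance 2: 6.
Distance 3: 10.
Distance 4: 3, 8 — contains 3.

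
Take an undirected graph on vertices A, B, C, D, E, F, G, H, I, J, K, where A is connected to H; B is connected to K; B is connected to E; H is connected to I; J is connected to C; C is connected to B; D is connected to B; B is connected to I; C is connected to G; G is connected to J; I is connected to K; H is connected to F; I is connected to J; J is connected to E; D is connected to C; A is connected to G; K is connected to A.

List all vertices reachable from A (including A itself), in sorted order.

A, B, C, D, E, F, G, H, I, J, K

Start at A.
Its neighbours: G, H, K.
Then their neighbours: B, C, F, I, J.
Then next layer: D, E.
Every vertex is now reached.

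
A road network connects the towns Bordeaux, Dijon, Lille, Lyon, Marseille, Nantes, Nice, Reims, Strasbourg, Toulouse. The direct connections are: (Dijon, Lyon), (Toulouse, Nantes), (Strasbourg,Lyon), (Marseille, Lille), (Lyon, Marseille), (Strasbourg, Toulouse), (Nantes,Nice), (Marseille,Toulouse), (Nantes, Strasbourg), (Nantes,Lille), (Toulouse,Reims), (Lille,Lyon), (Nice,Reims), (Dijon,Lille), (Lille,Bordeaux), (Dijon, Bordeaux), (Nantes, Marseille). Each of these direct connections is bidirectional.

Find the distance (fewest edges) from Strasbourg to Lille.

Distance 0: Strasbourg.
Distance 1: Lyon, Nantes, Toulouse.
Distance 2: Dijon, Lille, Marseille, Nice, Reims — contains Lille.

2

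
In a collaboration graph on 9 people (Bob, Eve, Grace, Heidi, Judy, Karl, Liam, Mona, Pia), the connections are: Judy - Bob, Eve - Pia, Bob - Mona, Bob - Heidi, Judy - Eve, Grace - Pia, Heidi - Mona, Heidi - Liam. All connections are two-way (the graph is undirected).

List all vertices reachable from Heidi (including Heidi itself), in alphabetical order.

Bob, Eve, Grace, Heidi, Judy, Liam, Mona, Pia

Start at Heidi.
Its neighbours: Bob, Liam, Mona.
Then their neighbours: Judy.
Then next layer: Eve.
Then next layer: Pia.
Then next layer: Grace.
Nothing further is reachable.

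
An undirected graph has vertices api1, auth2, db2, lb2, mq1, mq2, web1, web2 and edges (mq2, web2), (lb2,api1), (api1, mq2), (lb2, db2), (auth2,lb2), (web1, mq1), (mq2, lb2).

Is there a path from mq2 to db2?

Yes

Explore from mq2.
Distance 1: reach api1, lb2, web2.
Distance 2: reach auth2, db2.
Found db2.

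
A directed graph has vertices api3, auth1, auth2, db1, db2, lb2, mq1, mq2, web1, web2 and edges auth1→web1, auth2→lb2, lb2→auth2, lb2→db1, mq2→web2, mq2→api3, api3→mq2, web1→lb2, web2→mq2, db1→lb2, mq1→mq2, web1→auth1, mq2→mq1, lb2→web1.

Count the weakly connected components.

From api3: component {api3, mq1, mq2, web2}.
From auth1: component {auth1, auth2, db1, lb2, web1}.
From db2: component {db2}.
That's 3 components.

3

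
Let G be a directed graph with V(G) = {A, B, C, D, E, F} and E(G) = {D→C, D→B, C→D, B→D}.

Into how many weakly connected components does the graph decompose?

4

From A: component {A}.
From B: component {B, C, D}.
From E: component {E}.
From F: component {F}.
That's 4 components.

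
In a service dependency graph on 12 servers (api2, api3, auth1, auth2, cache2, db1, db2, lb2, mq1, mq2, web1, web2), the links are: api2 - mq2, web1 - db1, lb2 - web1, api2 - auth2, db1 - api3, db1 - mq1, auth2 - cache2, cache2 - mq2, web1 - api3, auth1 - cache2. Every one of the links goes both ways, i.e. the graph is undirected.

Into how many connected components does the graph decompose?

From api2: component {api2, auth1, auth2, cache2, mq2}.
From api3: component {api3, db1, lb2, mq1, web1}.
From db2: component {db2}.
From web2: component {web2}.
That's 4 components.

4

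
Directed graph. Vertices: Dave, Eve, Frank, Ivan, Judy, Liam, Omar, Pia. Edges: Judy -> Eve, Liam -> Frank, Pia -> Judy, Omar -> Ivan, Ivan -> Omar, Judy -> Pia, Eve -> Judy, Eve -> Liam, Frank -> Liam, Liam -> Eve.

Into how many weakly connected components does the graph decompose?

3

From Dave: component {Dave}.
From Eve: component {Eve, Frank, Judy, Liam, Pia}.
From Ivan: component {Ivan, Omar}.
That's 3 components.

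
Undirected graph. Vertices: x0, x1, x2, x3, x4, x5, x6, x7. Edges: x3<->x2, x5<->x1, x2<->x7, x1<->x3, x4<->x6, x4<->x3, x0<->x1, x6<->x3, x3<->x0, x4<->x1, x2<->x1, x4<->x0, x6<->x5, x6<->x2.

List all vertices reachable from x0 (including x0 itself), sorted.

Start at x0.
Its neighbours: x1, x3, x4.
Then their neighbours: x2, x5, x6.
Then next layer: x7.
Every vertex is now reached.

x0, x1, x2, x3, x4, x5, x6, x7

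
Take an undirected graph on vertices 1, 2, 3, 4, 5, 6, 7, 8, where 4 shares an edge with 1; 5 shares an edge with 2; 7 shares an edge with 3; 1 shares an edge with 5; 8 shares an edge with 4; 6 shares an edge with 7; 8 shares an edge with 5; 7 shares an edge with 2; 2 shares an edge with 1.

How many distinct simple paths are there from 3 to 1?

3–7–2–1
3–7–2–5–1
3–7–2–5–8–4–1

3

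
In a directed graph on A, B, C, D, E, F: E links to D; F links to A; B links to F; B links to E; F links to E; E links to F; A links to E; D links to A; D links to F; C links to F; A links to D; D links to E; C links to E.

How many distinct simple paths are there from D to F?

3

D→A→E→F
D→E→F
D→F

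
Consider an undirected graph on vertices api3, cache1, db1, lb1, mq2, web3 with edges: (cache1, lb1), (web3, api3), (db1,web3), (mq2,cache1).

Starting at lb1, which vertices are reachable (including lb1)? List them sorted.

Start at lb1.
Its neighbours: cache1.
Then their neighbours: mq2.
Nothing further is reachable.

cache1, lb1, mq2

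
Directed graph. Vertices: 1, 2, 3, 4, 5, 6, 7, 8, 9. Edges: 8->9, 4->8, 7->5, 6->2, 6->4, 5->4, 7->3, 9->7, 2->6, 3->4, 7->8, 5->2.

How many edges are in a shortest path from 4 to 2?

Distance 0: 4.
Distance 1: 8.
Distance 2: 9.
Distance 3: 7.
Distance 4: 3, 5.
Distance 5: 2 — contains 2.

5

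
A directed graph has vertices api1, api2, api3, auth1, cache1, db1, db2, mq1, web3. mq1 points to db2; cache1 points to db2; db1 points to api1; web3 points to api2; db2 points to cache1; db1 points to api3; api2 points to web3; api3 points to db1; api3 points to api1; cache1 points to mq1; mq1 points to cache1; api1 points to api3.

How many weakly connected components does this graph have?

From api1: component {api1, api3, db1}.
From api2: component {api2, web3}.
From auth1: component {auth1}.
From cache1: component {cache1, db2, mq1}.
That's 4 components.

4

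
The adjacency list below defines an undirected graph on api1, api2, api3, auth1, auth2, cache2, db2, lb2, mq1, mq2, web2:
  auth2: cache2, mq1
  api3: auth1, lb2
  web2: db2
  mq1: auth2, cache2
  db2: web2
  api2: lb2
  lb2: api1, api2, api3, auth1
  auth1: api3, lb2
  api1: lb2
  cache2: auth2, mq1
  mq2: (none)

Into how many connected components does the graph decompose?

4

From api1: component {api1, api2, api3, auth1, lb2}.
From auth2: component {auth2, cache2, mq1}.
From db2: component {db2, web2}.
From mq2: component {mq2}.
That's 4 components.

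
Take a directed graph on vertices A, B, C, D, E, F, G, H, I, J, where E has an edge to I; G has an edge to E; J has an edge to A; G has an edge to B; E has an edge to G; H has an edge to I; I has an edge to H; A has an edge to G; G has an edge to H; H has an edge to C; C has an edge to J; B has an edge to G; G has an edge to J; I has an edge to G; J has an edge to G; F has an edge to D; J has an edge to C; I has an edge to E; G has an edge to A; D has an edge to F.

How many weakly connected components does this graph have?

From A: component {A, B, C, E, G, H, I, J}.
From D: component {D, F}.
That's 2 components.

2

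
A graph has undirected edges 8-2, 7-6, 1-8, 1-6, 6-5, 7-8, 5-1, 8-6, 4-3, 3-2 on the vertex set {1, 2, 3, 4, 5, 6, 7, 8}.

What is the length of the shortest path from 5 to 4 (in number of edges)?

5

Distance 0: 5.
Distance 1: 1, 6.
Distance 2: 7, 8.
Distance 3: 2.
Distance 4: 3.
Distance 5: 4 — contains 4.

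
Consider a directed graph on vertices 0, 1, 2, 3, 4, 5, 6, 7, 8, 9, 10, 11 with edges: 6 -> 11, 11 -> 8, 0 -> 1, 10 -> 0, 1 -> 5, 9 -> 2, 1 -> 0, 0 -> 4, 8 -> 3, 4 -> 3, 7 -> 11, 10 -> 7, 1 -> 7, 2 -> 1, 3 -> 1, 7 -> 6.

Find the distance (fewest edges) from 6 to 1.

4

Distance 0: 6.
Distance 1: 11.
Distance 2: 8.
Distance 3: 3.
Distance 4: 1 — contains 1.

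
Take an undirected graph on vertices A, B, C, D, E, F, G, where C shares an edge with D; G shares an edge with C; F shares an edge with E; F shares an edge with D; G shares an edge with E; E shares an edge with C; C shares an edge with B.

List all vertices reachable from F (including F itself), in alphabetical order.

Start at F.
Its neighbours: D, E.
Then their neighbours: C, G.
Then next layer: B.
Nothing further is reachable.

B, C, D, E, F, G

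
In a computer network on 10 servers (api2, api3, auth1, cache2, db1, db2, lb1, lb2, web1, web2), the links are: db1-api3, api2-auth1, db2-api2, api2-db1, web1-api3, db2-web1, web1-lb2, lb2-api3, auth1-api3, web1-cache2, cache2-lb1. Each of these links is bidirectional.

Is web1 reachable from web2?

No

web2 has no edges, so nothing is reachable from it.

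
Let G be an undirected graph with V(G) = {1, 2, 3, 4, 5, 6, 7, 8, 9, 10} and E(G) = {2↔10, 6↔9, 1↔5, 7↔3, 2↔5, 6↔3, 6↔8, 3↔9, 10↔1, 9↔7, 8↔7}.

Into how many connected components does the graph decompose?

3

From 1: component {1, 2, 5, 10}.
From 3: component {3, 6, 7, 8, 9}.
From 4: component {4}.
That's 3 components.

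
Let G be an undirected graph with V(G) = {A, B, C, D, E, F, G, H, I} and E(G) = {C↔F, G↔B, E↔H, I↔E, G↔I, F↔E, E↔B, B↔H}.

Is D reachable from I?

Explore from I.
Distance 1: reach E, G.
Distance 2: reach B, F, H.
Distance 3: reach C.
The search is exhausted without reaching D; it lies in a different component.

No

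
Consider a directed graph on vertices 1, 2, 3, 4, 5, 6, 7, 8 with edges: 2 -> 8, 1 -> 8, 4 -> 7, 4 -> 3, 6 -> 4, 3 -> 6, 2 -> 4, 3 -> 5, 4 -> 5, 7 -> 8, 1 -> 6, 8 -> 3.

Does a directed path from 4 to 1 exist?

Explore from 4.
Distance 1: reach 3, 5, 7.
Distance 2: reach 6, 8.
The search from 4 is exhausted; no directed path reaches 1.

No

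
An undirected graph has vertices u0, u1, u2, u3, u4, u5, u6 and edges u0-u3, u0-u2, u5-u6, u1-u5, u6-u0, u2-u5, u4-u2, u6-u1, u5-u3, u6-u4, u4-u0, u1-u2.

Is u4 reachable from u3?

Explore from u3.
Distance 1: reach u0, u5.
Distance 2: reach u1, u2, u4, u6.
Found u4.

Yes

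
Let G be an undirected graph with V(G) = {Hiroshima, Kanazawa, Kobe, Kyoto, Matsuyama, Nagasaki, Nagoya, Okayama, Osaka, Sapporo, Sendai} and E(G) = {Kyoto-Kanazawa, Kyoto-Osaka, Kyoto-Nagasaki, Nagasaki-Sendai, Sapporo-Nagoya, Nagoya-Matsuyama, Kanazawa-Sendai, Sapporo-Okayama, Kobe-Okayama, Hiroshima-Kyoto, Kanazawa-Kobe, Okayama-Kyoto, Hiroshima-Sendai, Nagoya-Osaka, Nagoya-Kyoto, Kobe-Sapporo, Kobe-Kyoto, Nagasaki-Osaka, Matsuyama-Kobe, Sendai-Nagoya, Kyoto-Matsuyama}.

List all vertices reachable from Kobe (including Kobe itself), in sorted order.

Hiroshima, Kanazawa, Kobe, Kyoto, Matsuyama, Nagasaki, Nagoya, Okayama, Osaka, Sapporo, Sendai

Start at Kobe.
Its neighbours: Kanazawa, Kyoto, Matsuyama, Okayama, Sapporo.
Then their neighbours: Hiroshima, Nagasaki, Nagoya, Osaka, Sendai.
Every vertex is now reached.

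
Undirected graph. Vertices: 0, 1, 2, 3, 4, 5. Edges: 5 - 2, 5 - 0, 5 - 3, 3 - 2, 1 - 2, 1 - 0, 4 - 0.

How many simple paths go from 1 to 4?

3

1–0–4
1–2–3–5–0–4
1–2–5–0–4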